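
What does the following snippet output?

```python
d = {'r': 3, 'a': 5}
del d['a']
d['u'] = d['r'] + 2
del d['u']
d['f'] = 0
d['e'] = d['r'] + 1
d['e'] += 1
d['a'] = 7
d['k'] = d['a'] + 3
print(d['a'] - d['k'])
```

del 'a' → {'r': 3}
d['u'] = d['r']+2 = 5 → {'r': 3, 'u': 5}
del 'u' → {'r': 3}
d['f'] = 0 → {'r': 3, 'f': 0}
d['e'] = d['r']+1 = 4 → {'r': 3, 'f': 0, 'e': 4}
d['e'] = 4+1 = 5 → {'r': 3, 'f': 0, 'e': 5}
d['a'] = 7 → {'r': 3, 'f': 0, 'e': 5, 'a': 7}
d['k'] = d['a']+3 = 10 → {'r': 3, 'f': 0, 'e': 5, 'a': 7, 'k': 10}
d['a']-d['k'] = 7-10 = -3

-3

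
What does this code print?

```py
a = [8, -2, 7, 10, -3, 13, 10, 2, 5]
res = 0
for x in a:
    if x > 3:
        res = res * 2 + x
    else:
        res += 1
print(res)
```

x=8: >3, res = 0*2+8 = 8
x=-2: not >3, res = 8+1 = 9
x=7: >3, res = 9*2+7 = 25
x=10: >3, res = 25*2+10 = 60
x=-3: not >3, res = 60+1 = 61
x=13: >3, res = 61*2+13 = 135
x=10: >3, res = 135*2+10 = 280
x=2: not >3, res = 280+1 = 281
x=5: >3, res = 281*2+5 = 567

567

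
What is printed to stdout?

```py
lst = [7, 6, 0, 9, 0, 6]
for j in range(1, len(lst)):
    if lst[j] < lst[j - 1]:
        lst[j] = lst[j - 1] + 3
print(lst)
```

j=1: 6<7, lst[1] = 7+3 = 10 → [7, 10, 0, 9, 0, 6]
j=2: 0<10, lst[2] = 10+3 = 13 → [7, 10, 13, 9, 0, 6]
j=3: 9<13, lst[3] = 13+3 = 16 → [7, 10, 13, 16, 0, 6]
j=4: 0<16, lst[4] = 16+3 = 19 → [7, 10, 13, 16, 19, 6]
j=5: 6<19, lst[5] = 19+3 = 22 → [7, 10, 13, 16, 19, 22]

[7, 10, 13, 16, 19, 22]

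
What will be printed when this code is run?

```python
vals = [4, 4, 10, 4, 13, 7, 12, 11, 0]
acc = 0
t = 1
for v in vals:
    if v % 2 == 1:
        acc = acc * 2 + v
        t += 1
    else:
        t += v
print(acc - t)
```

v=4: not odd; t=5
v=4: not odd; t=9
v=10: not odd; t=19
v=4: not odd; t=23
v=13: odd, acc = 0*2+13 = 13; t=24
v=7: odd, acc = 13*2+7 = 33; t=25
v=12: not odd; t=37
v=11: odd, acc = 33*2+11 = 77; t=38
v=0: not odd; t=38
acc-t = 77-38 = 39

39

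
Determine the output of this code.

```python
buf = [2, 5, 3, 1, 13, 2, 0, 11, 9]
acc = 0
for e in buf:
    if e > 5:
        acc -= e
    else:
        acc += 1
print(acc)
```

-27

e=2: not >5, acc = 0+1 = 1
e=5: not >5, acc = 1+1 = 2
e=3: not >5, acc = 2+1 = 3
e=1: not >5, acc = 3+1 = 4
e=13: >5, acc = 4-13 = -9
e=2: not >5, acc = (-9)+1 = -8
e=0: not >5, acc = (-8)+1 = -7
e=11: >5, acc = (-7)-11 = -18
e=9: >5, acc = (-18)-9 = -27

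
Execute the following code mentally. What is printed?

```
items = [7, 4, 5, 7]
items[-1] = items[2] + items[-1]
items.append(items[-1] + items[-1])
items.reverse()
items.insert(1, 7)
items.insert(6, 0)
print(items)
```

items[-1] = items[2]+items[-1] = 5+7 = 12 → [7, 4, 5, 12]
append items[-1]+items[-1] = 12+12 = 24 → [7, 4, 5, 12, 24]
reverse → [24, 12, 5, 4, 7]
insert 7 at 1 → [24, 7, 12, 5, 4, 7]
insert 0 at 6 → [24, 7, 12, 5, 4, 7, 0]

[24, 7, 12, 5, 4, 7, 0]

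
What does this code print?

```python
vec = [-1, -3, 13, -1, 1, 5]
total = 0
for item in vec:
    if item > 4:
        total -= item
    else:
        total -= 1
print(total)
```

-22

item=-1: not >4, total = 0-1 = -1
item=-3: not >4, total = (-1)-1 = -2
item=13: >4, total = (-2)-13 = -15
item=-1: not >4, total = (-15)-1 = -16
item=1: not >4, total = (-16)-1 = -17
item=5: >4, total = (-17)-5 = -22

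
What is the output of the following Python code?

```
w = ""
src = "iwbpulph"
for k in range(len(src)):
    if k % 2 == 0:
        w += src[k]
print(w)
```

ibup

k=0: add 'i' → 'i'
k=1: skip
k=2: add 'b' → 'ib'
k=3: skip
k=4: add 'u' → 'ibu'
k=5: skip
k=6: add 'p' → 'ibup'
k=7: skip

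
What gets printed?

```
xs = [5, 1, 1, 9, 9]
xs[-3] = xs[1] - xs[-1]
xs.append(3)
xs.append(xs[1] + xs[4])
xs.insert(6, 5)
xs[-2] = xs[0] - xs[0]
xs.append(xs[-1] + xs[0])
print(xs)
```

xs[-3] = xs[1]-xs[-1] = 1-9 = -8 → [5, 1, -8, 9, 9]
append 3 → [5, 1, -8, 9, 9, 3]
append xs[1]+xs[4] = 1+9 = 10 → [5, 1, -8, 9, 9, 3, 10]
insert 5 at 6 → [5, 1, -8, 9, 9, 3, 5, 10]
xs[-2] = xs[0]-xs[0] = 5-5 = 0 → [5, 1, -8, 9, 9, 3, 0, 10]
append xs[-1]+xs[0] = 10+5 = 15 → [5, 1, -8, 9, 9, 3, 0, 10, 15]

[5, 1, -8, 9, 9, 3, 0, 10, 15]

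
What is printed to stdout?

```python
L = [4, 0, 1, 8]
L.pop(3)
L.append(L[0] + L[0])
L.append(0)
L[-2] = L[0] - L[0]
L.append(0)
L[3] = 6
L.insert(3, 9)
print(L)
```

[4, 0, 1, 9, 6, 0, 0]

pop(3) removes 8 → [4, 0, 1]
append L[0]+L[0] = 4+4 = 8 → [4, 0, 1, 8]
append 0 → [4, 0, 1, 8, 0]
L[-2] = L[0]-L[0] = 4-4 = 0 → [4, 0, 1, 0, 0]
append 0 → [4, 0, 1, 0, 0, 0]
L[3] = 6 → [4, 0, 1, 6, 0, 0]
insert 9 at 3 → [4, 0, 1, 9, 6, 0, 0]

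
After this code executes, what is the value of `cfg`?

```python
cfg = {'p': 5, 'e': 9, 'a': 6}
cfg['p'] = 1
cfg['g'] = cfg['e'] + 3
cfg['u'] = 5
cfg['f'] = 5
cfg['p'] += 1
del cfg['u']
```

cfg['p'] = 1 → {'p': 1, 'e': 9, 'a': 6}
cfg['g'] = cfg['e']+3 = 12 → {'p': 1, 'e': 9, 'a': 6, 'g': 12}
cfg['u'] = 5 → {'p': 1, 'e': 9, 'a': 6, 'g': 12, 'u': 5}
cfg['f'] = 5 → {'p': 1, 'e': 9, 'a': 6, 'g': 12, 'u': 5, 'f': 5}
cfg['p'] = 1+1 = 2 → {'p': 2, 'e': 9, 'a': 6, 'g': 12, 'u': 5, 'f': 5}
del 'u' → {'p': 2, 'e': 9, 'a': 6, 'g': 12, 'f': 5}

{'p': 2, 'e': 9, 'a': 6, 'g': 12, 'f': 5}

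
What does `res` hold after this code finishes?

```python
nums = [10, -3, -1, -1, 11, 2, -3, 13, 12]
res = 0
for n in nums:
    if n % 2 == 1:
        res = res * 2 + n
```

-69

n=10: not odd
n=-3: odd, res = 0*2+(-3) = -3
n=-1: odd, res = (-3)*2+(-1) = -7
n=-1: odd, res = (-7)*2+(-1) = -15
n=11: odd, res = (-15)*2+11 = -19
n=2: not odd
n=-3: odd, res = (-19)*2+(-3) = -41
n=13: odd, res = (-41)*2+13 = -69
n=12: not odd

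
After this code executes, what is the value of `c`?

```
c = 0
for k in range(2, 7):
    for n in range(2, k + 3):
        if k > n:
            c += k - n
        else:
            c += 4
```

80

k=2,n=2: not 2>2, c = 0+4 = 4
k=2,n=3: not 2>3, c = 4+4 = 8
k=2,n=4: not 2>4, c = 8+4 = 12
k=3,n=2: 3>2, c = 12+1 = 13
k=3,n=3: not 3>3, c = 13+4 = 17
k=3,n=4: not 3>4, c = 17+4 = 21
k=3,n=5: not 3>5, c = 21+4 = 25
k=4,n=2: 4>2, c = 25+2 = 27
k=4,n=3: 4>3, c = 27+1 = 28
k=4,n=4: not 4>4, c = 28+4 = 32
k=4,n=5: not 4>5, c = 32+4 = 36
k=4,n=6: not 4>6, c = 36+4 = 40
k=5,n=2: 5>2, c = 40+3 = 43
k=5,n=3: 5>3, c = 43+2 = 45
k=5,n=4: 5>4, c = 45+1 = 46
k=5,n=5: not 5>5, c = 46+4 = 50
k=5,n=6: not 5>6, c = 50+4 = 54
k=5,n=7: not 5>7, c = 54+4 = 58
k=6,n=2: 6>2, c = 58+4 = 62
k=6,n=3: 6>3, c = 62+3 = 65
k=6,n=4: 6>4, c = 65+2 = 67
k=6,n=5: 6>5, c = 67+1 = 68
k=6,n=6: not 6>6, c = 68+4 = 72
k=6,n=7: not 6>7, c = 72+4 = 76
k=6,n=8: not 6>8, c = 76+4 = 80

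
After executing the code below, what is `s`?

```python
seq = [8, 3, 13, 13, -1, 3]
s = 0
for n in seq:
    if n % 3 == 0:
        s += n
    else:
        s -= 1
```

n=8: not %3==0, s = 0-1 = -1
n=3: %3==0, s = (-1)+3 = 2
n=13: not %3==0, s = 2-1 = 1
n=13: not %3==0, s = 1-1 = 0
n=-1: not %3==0, s = 0-1 = -1
n=3: %3==0, s = (-1)+3 = 2

2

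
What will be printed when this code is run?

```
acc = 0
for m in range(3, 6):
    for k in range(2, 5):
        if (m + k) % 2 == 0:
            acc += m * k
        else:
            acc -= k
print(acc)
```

m=3,k=2: odd sum, acc = 0-2 = -2
m=3,k=3: even sum, acc = (-2)+9 = 7
m=3,k=4: odd sum, acc = 7-4 = 3
m=4,k=2: even sum, acc = 3+8 = 11
m=4,k=3: odd sum, acc = 11-3 = 8
m=4,k=4: even sum, acc = 8+16 = 24
m=5,k=2: odd sum, acc = 24-2 = 22
m=5,k=3: even sum, acc = 22+15 = 37
m=5,k=4: odd sum, acc = 37-4 = 33

33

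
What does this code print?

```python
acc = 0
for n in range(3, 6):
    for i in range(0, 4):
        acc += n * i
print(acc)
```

n=3,i=0: acc = 0+0 = 0
n=3,i=1: acc = 0+3 = 3
n=3,i=2: acc = 3+6 = 9
n=3,i=3: acc = 9+9 = 18
n=4,i=0: acc = 18+0 = 18
n=4,i=1: acc = 18+4 = 22
n=4,i=2: acc = 22+8 = 30
n=4,i=3: acc = 30+12 = 42
n=5,i=0: acc = 42+0 = 42
n=5,i=1: acc = 42+5 = 47
n=5,i=2: acc = 47+10 = 57
n=5,i=3: acc = 57+15 = 72

72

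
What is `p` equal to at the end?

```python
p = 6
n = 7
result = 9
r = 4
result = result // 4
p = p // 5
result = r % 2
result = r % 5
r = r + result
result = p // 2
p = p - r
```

result = 9//4 = 2
p = 6//5 = 1
result = 4%2 = 0
result = 4%5 = 4
r = 4+4 = 8
result = 1//2 = 0
p = 1-8 = -7

-7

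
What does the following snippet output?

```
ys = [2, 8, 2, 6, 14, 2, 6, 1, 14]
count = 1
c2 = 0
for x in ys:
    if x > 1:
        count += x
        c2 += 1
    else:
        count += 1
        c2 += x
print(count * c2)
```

504

x=2: >1, count = 1+2 = 3; c2=1
x=8: >1, count = 3+8 = 11; c2=2
x=2: >1, count = 11+2 = 13; c2=3
x=6: >1, count = 13+6 = 19; c2=4
x=14: >1, count = 19+14 = 33; c2=5
x=2: >1, count = 33+2 = 35; c2=6
x=6: >1, count = 35+6 = 41; c2=7
x=1: not >1, count = 41+1 = 42; c2=8
x=14: >1, count = 42+14 = 56; c2=9
count*c2 = 56*9 = 504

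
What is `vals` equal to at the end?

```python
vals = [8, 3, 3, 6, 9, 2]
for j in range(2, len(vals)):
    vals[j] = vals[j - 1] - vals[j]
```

j=2: vals[2] = 3-3 = 0 → [8, 3, 0, 6, 9, 2]
j=3: vals[3] = 0-6 = -6 → [8, 3, 0, -6, 9, 2]
j=4: vals[4] = (-6)-9 = -15 → [8, 3, 0, -6, -15, 2]
j=5: vals[5] = (-15)-2 = -17 → [8, 3, 0, -6, -15, -17]

[8, 3, 0, -6, -15, -17]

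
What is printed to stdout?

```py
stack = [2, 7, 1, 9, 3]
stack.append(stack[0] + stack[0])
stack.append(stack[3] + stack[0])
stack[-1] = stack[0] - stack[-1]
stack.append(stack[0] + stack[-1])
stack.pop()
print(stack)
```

append stack[0]+stack[0] = 2+2 = 4 → [2, 7, 1, 9, 3, 4]
append stack[3]+stack[0] = 9+2 = 11 → [2, 7, 1, 9, 3, 4, 11]
stack[-1] = stack[0]-stack[-1] = 2-11 = -9 → [2, 7, 1, 9, 3, 4, -9]
append stack[0]+stack[-1] = 2+(-9) = -7 → [2, 7, 1, 9, 3, 4, -9, -7]
pop() removes -7 → [2, 7, 1, 9, 3, 4, -9]

[2, 7, 1, 9, 3, 4, -9]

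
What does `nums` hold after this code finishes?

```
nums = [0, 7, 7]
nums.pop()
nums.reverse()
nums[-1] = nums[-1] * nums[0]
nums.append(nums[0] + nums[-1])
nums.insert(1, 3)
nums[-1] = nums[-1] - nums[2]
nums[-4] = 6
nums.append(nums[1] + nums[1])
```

[6, 3, 0, 7, 6]

pop() removes 7 → [0, 7]
reverse → [7, 0]
nums[-1] = nums[-1]*nums[0] = 0*7 = 0 → [7, 0]
append nums[0]+nums[-1] = 7+0 = 7 → [7, 0, 7]
insert 3 at 1 → [7, 3, 0, 7]
nums[-1] = nums[-1]-nums[2] = 7-0 = 7 → [7, 3, 0, 7]
nums[-4] = 6 → [6, 3, 0, 7]
append nums[1]+nums[1] = 3+3 = 6 → [6, 3, 0, 7, 6]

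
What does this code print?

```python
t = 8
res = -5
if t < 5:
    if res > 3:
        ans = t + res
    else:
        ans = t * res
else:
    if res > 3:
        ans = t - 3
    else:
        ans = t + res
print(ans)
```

3

t=8, res=-5
t < 5 is False; res > 3 is False
→ ans = t + res = 3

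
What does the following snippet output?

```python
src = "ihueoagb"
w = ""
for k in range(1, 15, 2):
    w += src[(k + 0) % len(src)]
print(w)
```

heabhea

k=1: add src[1]='h' → 'h'
k=3: add src[3]='e' → 'he'
k=5: add src[5]='a' → 'hea'
k=7: add src[7]='b' → 'heab'
k=9: add src[1]='h' → 'heabh'
k=11: add src[3]='e' → 'heabhe'
k=13: add src[5]='a' → 'heabhea'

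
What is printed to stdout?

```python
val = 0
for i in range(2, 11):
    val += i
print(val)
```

54

i=2: val = 0+2 = 2
i=3: val = 2+3 = 5
i=4: val = 5+4 = 9
i=5: val = 9+5 = 14
i=6: val = 14+6 = 20
i=7: val = 20+7 = 27
i=8: val = 27+8 = 35
i=9: val = 35+9 = 44
i=10: val = 44+10 = 54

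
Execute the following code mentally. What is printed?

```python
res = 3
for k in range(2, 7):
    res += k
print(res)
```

23

k=2: res = 3+2 = 5
k=3: res = 5+3 = 8
k=4: res = 8+4 = 12
k=5: res = 12+5 = 17
k=6: res = 17+6 = 23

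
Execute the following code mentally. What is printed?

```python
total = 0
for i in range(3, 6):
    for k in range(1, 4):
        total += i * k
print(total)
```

i=3,k=1: total = 0+3 = 3
i=3,k=2: total = 3+6 = 9
i=3,k=3: total = 9+9 = 18
i=4,k=1: total = 18+4 = 22
i=4,k=2: total = 22+8 = 30
i=4,k=3: total = 30+12 = 42
i=5,k=1: total = 42+5 = 47
i=5,k=2: total = 47+10 = 57
i=5,k=3: total = 57+15 = 72

72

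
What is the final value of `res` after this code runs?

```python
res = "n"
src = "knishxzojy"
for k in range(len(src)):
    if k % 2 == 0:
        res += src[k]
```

'nkihzj'

k=0: add 'k' → 'nk'
k=1: skip
k=2: add 'i' → 'nki'
k=3: skip
k=4: add 'h' → 'nkih'
k=5: skip
k=6: add 'z' → 'nkihz'
k=7: skip
k=8: add 'j' → 'nkihzj'
k=9: skip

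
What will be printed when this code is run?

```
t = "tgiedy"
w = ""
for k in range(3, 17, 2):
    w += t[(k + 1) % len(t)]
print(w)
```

k=3: add t[4]='d' → 'd'
k=5: add t[0]='t' → 'dt'
k=7: add t[2]='i' → 'dti'
k=9: add t[4]='d' → 'dtid'
k=11: add t[0]='t' → 'dtidt'
k=13: add t[2]='i' → 'dtidti'
k=15: add t[4]='d' → 'dtidtid'

dtidtid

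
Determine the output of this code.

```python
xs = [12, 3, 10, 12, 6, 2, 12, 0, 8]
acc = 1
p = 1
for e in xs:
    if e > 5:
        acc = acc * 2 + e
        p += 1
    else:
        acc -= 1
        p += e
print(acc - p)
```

710

e=12: >5, acc = 1*2+12 = 14; p=2
e=3: not >5, acc = 14-1 = 13; p=5
e=10: >5, acc = 13*2+10 = 36; p=6
e=12: >5, acc = 36*2+12 = 84; p=7
e=6: >5, acc = 84*2+6 = 174; p=8
e=2: not >5, acc = 174-1 = 173; p=10
e=12: >5, acc = 173*2+12 = 358; p=11
e=0: not >5, acc = 358-1 = 357; p=11
e=8: >5, acc = 357*2+8 = 722; p=12
acc-p = 722-12 = 710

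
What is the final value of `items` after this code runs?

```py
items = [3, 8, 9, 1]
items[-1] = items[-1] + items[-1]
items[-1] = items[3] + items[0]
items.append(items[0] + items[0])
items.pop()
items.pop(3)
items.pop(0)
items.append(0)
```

items[-1] = items[-1]+items[-1] = 1+1 = 2 → [3, 8, 9, 2]
items[-1] = items[3]+items[0] = 2+3 = 5 → [3, 8, 9, 5]
append items[0]+items[0] = 3+3 = 6 → [3, 8, 9, 5, 6]
pop() removes 6 → [3, 8, 9, 5]
pop(3) removes 5 → [3, 8, 9]
pop(0) removes 3 → [8, 9]
append 0 → [8, 9, 0]

[8, 9, 0]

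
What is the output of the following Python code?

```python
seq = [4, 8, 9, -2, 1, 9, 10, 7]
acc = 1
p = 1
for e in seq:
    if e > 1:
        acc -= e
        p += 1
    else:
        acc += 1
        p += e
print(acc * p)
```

-264

e=4: >1, acc = 1-4 = -3; p=2
e=8: >1, acc = (-3)-8 = -11; p=3
e=9: >1, acc = (-11)-9 = -20; p=4
e=-2: not >1, acc = (-20)+1 = -19; p=2
e=1: not >1, acc = (-19)+1 = -18; p=3
e=9: >1, acc = (-18)-9 = -27; p=4
e=10: >1, acc = (-27)-10 = -37; p=5
e=7: >1, acc = (-37)-7 = -44; p=6
acc*p = (-44)*6 = -264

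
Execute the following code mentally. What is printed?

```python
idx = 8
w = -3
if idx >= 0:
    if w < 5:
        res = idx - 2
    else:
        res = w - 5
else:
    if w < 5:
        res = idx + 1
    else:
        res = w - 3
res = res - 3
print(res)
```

3

idx=8, w=-3
idx >= 0 is True; w < 5 is True
→ res = idx - 2 = 6
res = 6-3 = 3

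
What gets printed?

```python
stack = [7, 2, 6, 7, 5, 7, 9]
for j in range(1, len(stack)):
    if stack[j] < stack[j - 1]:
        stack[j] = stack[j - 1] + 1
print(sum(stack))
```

70

j=1: 2<7, stack[1] = 7+1 = 8 → [7, 8, 6, 7, 5, 7, 9]
j=2: 6<8, stack[2] = 8+1 = 9 → [7, 8, 9, 7, 5, 7, 9]
j=3: 7<9, stack[3] = 9+1 = 10 → [7, 8, 9, 10, 5, 7, 9]
j=4: 5<10, stack[4] = 10+1 = 11 → [7, 8, 9, 10, 11, 7, 9]
j=5: 7<11, stack[5] = 11+1 = 12 → [7, 8, 9, 10, 11, 12, 9]
j=6: 9<12, stack[6] = 12+1 = 13 → [7, 8, 9, 10, 11, 12, 13]
sum = 70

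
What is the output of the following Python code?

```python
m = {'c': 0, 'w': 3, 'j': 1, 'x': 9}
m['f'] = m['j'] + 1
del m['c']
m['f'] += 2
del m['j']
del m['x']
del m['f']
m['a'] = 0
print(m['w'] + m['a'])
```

3

m['f'] = m['j']+1 = 2 → {'c': 0, 'w': 3, 'j': 1, 'x': 9, 'f': 2}
del 'c' → {'w': 3, 'j': 1, 'x': 9, 'f': 2}
m['f'] = 2+2 = 4 → {'w': 3, 'j': 1, 'x': 9, 'f': 4}
del 'j' → {'w': 3, 'x': 9, 'f': 4}
del 'x' → {'w': 3, 'f': 4}
del 'f' → {'w': 3}
m['a'] = 0 → {'w': 3, 'a': 0}
m['w']+m['a'] = 3+0 = 3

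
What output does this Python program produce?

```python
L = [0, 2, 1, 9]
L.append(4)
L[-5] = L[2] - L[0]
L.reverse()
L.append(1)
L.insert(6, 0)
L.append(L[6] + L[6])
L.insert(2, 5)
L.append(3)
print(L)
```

[4, 9, 5, 1, 2, 1, 1, 0, 0, 3]

append 4 → [0, 2, 1, 9, 4]
L[-5] = L[2]-L[0] = 1-0 = 1 → [1, 2, 1, 9, 4]
reverse → [4, 9, 1, 2, 1]
append 1 → [4, 9, 1, 2, 1, 1]
insert 0 at 6 → [4, 9, 1, 2, 1, 1, 0]
append L[6]+L[6] = 0+0 = 0 → [4, 9, 1, 2, 1, 1, 0, 0]
insert 5 at 2 → [4, 9, 5, 1, 2, 1, 1, 0, 0]
append 3 → [4, 9, 5, 1, 2, 1, 1, 0, 0, 3]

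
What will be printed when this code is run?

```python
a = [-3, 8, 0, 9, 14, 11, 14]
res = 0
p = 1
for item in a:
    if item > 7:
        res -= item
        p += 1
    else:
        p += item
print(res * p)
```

-168

item=-3: not >7; p=-2
item=8: >7, res = 0-8 = -8; p=-1
item=0: not >7; p=-1
item=9: >7, res = (-8)-9 = -17; p=0
item=14: >7, res = (-17)-14 = -31; p=1
item=11: >7, res = (-31)-11 = -42; p=2
item=14: >7, res = (-42)-14 = -56; p=3
res*p = (-56)*3 = -168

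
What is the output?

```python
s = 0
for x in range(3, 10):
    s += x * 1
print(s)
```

42

x=3: s = 0+3*1 = 3
x=4: s = 3+4*1 = 7
x=5: s = 7+5*1 = 12
x=6: s = 12+6*1 = 18
x=7: s = 18+7*1 = 25
x=8: s = 25+8*1 = 33
x=9: s = 33+9*1 = 42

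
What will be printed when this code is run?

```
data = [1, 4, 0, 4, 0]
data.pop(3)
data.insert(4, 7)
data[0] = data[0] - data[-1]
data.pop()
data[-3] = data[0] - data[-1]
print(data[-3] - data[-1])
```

pop(3) removes 4 → [1, 4, 0, 0]
insert 7 at 4 → [1, 4, 0, 0, 7]
data[0] = data[0]-data[-1] = 1-7 = -6 → [-6, 4, 0, 0, 7]
pop() removes 7 → [-6, 4, 0, 0]
data[-3] = data[0]-data[-1] = (-6)-0 = -6 → [-6, -6, 0, 0]
data[-3]-data[-1] = (-6)-0 = -6

-6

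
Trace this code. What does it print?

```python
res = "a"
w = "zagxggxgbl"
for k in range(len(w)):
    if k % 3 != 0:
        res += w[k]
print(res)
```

aaggggb

k=0: skip
k=1: add 'a' → 'aa'
k=2: add 'g' → 'aag'
k=3: skip
k=4: add 'g' → 'aagg'
k=5: add 'g' → 'aaggg'
k=6: skip
k=7: add 'g' → 'aagggg'
k=8: add 'b' → 'aaggggb'
k=9: skip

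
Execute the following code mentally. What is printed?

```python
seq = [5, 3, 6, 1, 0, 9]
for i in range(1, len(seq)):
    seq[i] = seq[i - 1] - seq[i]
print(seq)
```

[5, 2, -4, -5, -5, -14]

i=1: seq[1] = 5-3 = 2 → [5, 2, 6, 1, 0, 9]
i=2: seq[2] = 2-6 = -4 → [5, 2, -4, 1, 0, 9]
i=3: seq[3] = (-4)-1 = -5 → [5, 2, -4, -5, 0, 9]
i=4: seq[4] = (-5)-0 = -5 → [5, 2, -4, -5, -5, 9]
i=5: seq[5] = (-5)-9 = -14 → [5, 2, -4, -5, -5, -14]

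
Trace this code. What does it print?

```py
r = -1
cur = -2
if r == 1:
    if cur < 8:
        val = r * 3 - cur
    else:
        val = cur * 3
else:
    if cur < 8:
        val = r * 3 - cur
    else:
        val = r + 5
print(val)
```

r=-1, cur=-2
r == 1 is False; cur < 8 is True
→ val = r * 3 - cur = -1

-1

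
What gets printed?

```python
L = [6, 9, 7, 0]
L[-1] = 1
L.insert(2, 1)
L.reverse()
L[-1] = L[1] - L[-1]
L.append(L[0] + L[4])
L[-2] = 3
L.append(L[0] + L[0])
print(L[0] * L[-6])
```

L[-1] = 1 → [6, 9, 7, 1]
insert 1 at 2 → [6, 9, 1, 7, 1]
reverse → [1, 7, 1, 9, 6]
L[-1] = L[1]-L[-1] = 7-6 = 1 → [1, 7, 1, 9, 1]
append L[0]+L[4] = 1+1 = 2 → [1, 7, 1, 9, 1, 2]
L[-2] = 3 → [1, 7, 1, 9, 3, 2]
append L[0]+L[0] = 1+1 = 2 → [1, 7, 1, 9, 3, 2, 2]
L[0]*L[-6] = 1*7 = 7

7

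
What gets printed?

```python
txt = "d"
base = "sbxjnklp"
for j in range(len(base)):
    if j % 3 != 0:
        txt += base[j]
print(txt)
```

j=0: skip
j=1: add 'b' → 'db'
j=2: add 'x' → 'dbx'
j=3: skip
j=4: add 'n' → 'dbxn'
j=5: add 'k' → 'dbxnk'
j=6: skip
j=7: add 'p' → 'dbxnkp'

dbxnkp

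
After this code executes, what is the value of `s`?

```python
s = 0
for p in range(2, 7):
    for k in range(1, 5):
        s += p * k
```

p=2,k=1: s = 0+2 = 2
p=2,k=2: s = 2+4 = 6
p=2,k=3: s = 6+6 = 12
p=2,k=4: s = 12+8 = 20
p=3,k=1: s = 20+3 = 23
p=3,k=2: s = 23+6 = 29
p=3,k=3: s = 29+9 = 38
p=3,k=4: s = 38+12 = 50
p=4,k=1: s = 50+4 = 54
p=4,k=2: s = 54+8 = 62
p=4,k=3: s = 62+12 = 74
p=4,k=4: s = 74+16 = 90
p=5,k=1: s = 90+5 = 95
p=5,k=2: s = 95+10 = 105
p=5,k=3: s = 105+15 = 120
p=5,k=4: s = 120+20 = 140
p=6,k=1: s = 140+6 = 146
p=6,k=2: s = 146+12 = 158
p=6,k=3: s = 158+18 = 176
p=6,k=4: s = 176+24 = 200

200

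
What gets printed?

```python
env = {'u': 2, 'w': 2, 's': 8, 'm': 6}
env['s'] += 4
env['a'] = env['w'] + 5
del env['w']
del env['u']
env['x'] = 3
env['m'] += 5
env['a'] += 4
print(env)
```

{'s': 12, 'm': 11, 'a': 11, 'x': 3}

env['s'] = 8+4 = 12 → {'u': 2, 'w': 2, 's': 12, 'm': 6}
env['a'] = env['w']+5 = 7 → {'u': 2, 'w': 2, 's': 12, 'm': 6, 'a': 7}
del 'w' → {'u': 2, 's': 12, 'm': 6, 'a': 7}
del 'u' → {'s': 12, 'm': 6, 'a': 7}
env['x'] = 3 → {'s': 12, 'm': 6, 'a': 7, 'x': 3}
env['m'] = 6+5 = 11 → {'s': 12, 'm': 11, 'a': 7, 'x': 3}
env['a'] = 7+4 = 11 → {'s': 12, 'm': 11, 'a': 11, 'x': 3}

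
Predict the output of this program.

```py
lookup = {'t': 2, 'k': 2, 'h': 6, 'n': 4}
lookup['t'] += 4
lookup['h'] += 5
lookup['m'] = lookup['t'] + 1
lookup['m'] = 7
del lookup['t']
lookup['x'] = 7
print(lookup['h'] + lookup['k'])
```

lookup['t'] = 2+4 = 6 → {'t': 6, 'k': 2, 'h': 6, 'n': 4}
lookup['h'] = 6+5 = 11 → {'t': 6, 'k': 2, 'h': 11, 'n': 4}
lookup['m'] = lookup['t']+1 = 7 → {'t': 6, 'k': 2, 'h': 11, 'n': 4, 'm': 7}
lookup['m'] = 7 → {'t': 6, 'k': 2, 'h': 11, 'n': 4, 'm': 7}
del 't' → {'k': 2, 'h': 11, 'n': 4, 'm': 7}
lookup['x'] = 7 → {'k': 2, 'h': 11, 'n': 4, 'm': 7, 'x': 7}
lookup['h']+lookup['k'] = 11+2 = 13

13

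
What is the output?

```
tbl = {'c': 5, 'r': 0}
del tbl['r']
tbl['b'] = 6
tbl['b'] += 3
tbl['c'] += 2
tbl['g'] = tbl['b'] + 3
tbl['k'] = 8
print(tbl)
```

del 'r' → {'c': 5}
tbl['b'] = 6 → {'c': 5, 'b': 6}
tbl['b'] = 6+3 = 9 → {'c': 5, 'b': 9}
tbl['c'] = 5+2 = 7 → {'c': 7, 'b': 9}
tbl['g'] = tbl['b']+3 = 12 → {'c': 7, 'b': 9, 'g': 12}
tbl['k'] = 8 → {'c': 7, 'b': 9, 'g': 12, 'k': 8}

{'c': 7, 'b': 9, 'g': 12, 'k': 8}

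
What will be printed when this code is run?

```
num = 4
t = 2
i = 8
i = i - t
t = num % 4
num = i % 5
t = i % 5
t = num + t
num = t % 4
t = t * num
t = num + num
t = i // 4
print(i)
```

6

i = 8-2 = 6
t = 4%4 = 0
num = 6%5 = 1
t = 6%5 = 1
t = 1+1 = 2
num = 2%4 = 2
t = 2*2 = 4
t = 2+2 = 4
t = 6//4 = 1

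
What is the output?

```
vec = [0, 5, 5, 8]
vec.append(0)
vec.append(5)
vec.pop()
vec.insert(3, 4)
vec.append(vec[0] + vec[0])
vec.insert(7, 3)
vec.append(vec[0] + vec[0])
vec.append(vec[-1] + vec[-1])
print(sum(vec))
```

25

append 0 → [0, 5, 5, 8, 0]
append 5 → [0, 5, 5, 8, 0, 5]
pop() removes 5 → [0, 5, 5, 8, 0]
insert 4 at 3 → [0, 5, 5, 4, 8, 0]
append vec[0]+vec[0] = 0+0 = 0 → [0, 5, 5, 4, 8, 0, 0]
insert 3 at 7 → [0, 5, 5, 4, 8, 0, 0, 3]
append vec[0]+vec[0] = 0+0 = 0 → [0, 5, 5, 4, 8, 0, 0, 3, 0]
append vec[-1]+vec[-1] = 0+0 = 0 → [0, 5, 5, 4, 8, 0, 0, 3, 0, 0]
sum = 25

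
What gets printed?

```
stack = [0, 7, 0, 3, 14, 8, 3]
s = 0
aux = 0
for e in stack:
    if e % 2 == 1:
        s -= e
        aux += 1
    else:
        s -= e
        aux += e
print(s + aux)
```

e=0: not odd, s = 0-0 = 0; aux=0
e=7: odd, s = 0-7 = -7; aux=1
e=0: not odd, s = (-7)-0 = -7; aux=1
e=3: odd, s = (-7)-3 = -10; aux=2
e=14: not odd, s = (-10)-14 = -24; aux=16
e=8: not odd, s = (-24)-8 = -32; aux=24
e=3: odd, s = (-32)-3 = -35; aux=25
s+aux = (-35)+25 = -10

-10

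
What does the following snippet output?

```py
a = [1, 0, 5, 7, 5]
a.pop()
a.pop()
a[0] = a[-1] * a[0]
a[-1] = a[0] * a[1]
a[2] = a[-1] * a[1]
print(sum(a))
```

5

pop() removes 5 → [1, 0, 5, 7]
pop() removes 7 → [1, 0, 5]
a[0] = a[-1]*a[0] = 5*1 = 5 → [5, 0, 5]
a[-1] = a[0]*a[1] = 5*0 = 0 → [5, 0, 0]
a[2] = a[-1]*a[1] = 0*0 = 0 → [5, 0, 0]
sum = 5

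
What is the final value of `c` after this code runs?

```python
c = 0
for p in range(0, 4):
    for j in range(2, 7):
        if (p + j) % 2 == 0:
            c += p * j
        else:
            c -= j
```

p=0,j=2: even sum, c = 0+0 = 0
p=0,j=3: odd sum, c = 0-3 = -3
p=0,j=4: even sum, c = (-3)+0 = -3
p=0,j=5: odd sum, c = (-3)-5 = -8
p=0,j=6: even sum, c = (-8)+0 = -8
p=1,j=2: odd sum, c = (-8)-2 = -10
p=1,j=3: even sum, c = (-10)+3 = -7
p=1,j=4: odd sum, c = (-7)-4 = -11
p=1,j=5: even sum, c = (-11)+5 = -6
p=1,j=6: odd sum, c = (-6)-6 = -12
p=2,j=2: even sum, c = (-12)+4 = -8
p=2,j=3: odd sum, c = (-8)-3 = -11
p=2,j=4: even sum, c = (-11)+8 = -3
p=2,j=5: odd sum, c = (-3)-5 = -8
p=2,j=6: even sum, c = (-8)+12 = 4
p=3,j=2: odd sum, c = 4-2 = 2
p=3,j=3: even sum, c = 2+9 = 11
p=3,j=4: odd sum, c = 11-4 = 7
p=3,j=5: even sum, c = 7+15 = 22
p=3,j=6: odd sum, c = 22-6 = 16

16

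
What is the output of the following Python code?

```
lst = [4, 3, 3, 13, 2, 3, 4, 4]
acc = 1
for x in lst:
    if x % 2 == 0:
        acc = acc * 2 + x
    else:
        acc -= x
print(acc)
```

-96

x=4: even, acc = 1*2+4 = 6
x=3: not even, acc = 6-3 = 3
x=3: not even, acc = 3-3 = 0
x=13: not even, acc = 0-13 = -13
x=2: even, acc = (-13)*2+2 = -24
x=3: not even, acc = (-24)-3 = -27
x=4: even, acc = (-27)*2+4 = -50
x=4: even, acc = (-50)*2+4 = -96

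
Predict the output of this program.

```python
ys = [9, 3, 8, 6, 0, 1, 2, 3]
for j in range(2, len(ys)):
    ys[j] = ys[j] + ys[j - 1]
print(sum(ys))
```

118

j=2: ys[2] = 8+3 = 11 → [9, 3, 11, 6, 0, 1, 2, 3]
j=3: ys[3] = 6+11 = 17 → [9, 3, 11, 17, 0, 1, 2, 3]
j=4: ys[4] = 0+17 = 17 → [9, 3, 11, 17, 17, 1, 2, 3]
j=5: ys[5] = 1+17 = 18 → [9, 3, 11, 17, 17, 18, 2, 3]
j=6: ys[6] = 2+18 = 20 → [9, 3, 11, 17, 17, 18, 20, 3]
j=7: ys[7] = 3+20 = 23 → [9, 3, 11, 17, 17, 18, 20, 23]
sum = 118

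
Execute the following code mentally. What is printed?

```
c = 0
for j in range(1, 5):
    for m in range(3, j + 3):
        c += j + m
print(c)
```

70

j=1,m=3: c = 0+4 = 4
j=2,m=3: c = 4+5 = 9
j=2,m=4: c = 9+6 = 15
j=3,m=3: c = 15+6 = 21
j=3,m=4: c = 21+7 = 28
j=3,m=5: c = 28+8 = 36
j=4,m=3: c = 36+7 = 43
j=4,m=4: c = 43+8 = 51
j=4,m=5: c = 51+9 = 60
j=4,m=6: c = 60+10 = 70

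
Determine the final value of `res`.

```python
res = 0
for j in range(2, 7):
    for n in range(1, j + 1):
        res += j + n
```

145

j=2,n=1: res = 0+3 = 3
j=2,n=2: res = 3+4 = 7
j=3,n=1: res = 7+4 = 11
j=3,n=2: res = 11+5 = 16
j=3,n=3: res = 16+6 = 22
j=4,n=1: res = 22+5 = 27
j=4,n=2: res = 27+6 = 33
j=4,n=3: res = 33+7 = 40
j=4,n=4: res = 40+8 = 48
j=5,n=1: res = 48+6 = 54
j=5,n=2: res = 54+7 = 61
j=5,n=3: res = 61+8 = 69
j=5,n=4: res = 69+9 = 78
j=5,n=5: res = 78+10 = 88
j=6,n=1: res = 88+7 = 95
j=6,n=2: res = 95+8 = 103
j=6,n=3: res = 103+9 = 112
j=6,n=4: res = 112+10 = 122
j=6,n=5: res = 122+11 = 133
j=6,n=6: res = 133+12 = 145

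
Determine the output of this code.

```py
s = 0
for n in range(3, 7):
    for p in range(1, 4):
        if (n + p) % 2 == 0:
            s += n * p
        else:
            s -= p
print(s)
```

n=3,p=1: even sum, s = 0+3 = 3
n=3,p=2: odd sum, s = 3-2 = 1
n=3,p=3: even sum, s = 1+9 = 10
n=4,p=1: odd sum, s = 10-1 = 9
n=4,p=2: even sum, s = 9+8 = 17
n=4,p=3: odd sum, s = 17-3 = 14
n=5,p=1: even sum, s = 14+5 = 19
n=5,p=2: odd sum, s = 19-2 = 17
n=5,p=3: even sum, s = 17+15 = 32
n=6,p=1: odd sum, s = 32-1 = 31
n=6,p=2: even sum, s = 31+12 = 43
n=6,p=3: odd sum, s = 43-3 = 40

40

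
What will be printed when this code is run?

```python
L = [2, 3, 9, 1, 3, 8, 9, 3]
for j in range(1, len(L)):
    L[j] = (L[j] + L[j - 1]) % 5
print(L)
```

[2, 0, 4, 0, 3, 1, 0, 3]

j=1: L[1] = (3+2)%5 = 0 → [2, 0, 9, 1, 3, 8, 9, 3]
j=2: L[2] = (9+0)%5 = 4 → [2, 0, 4, 1, 3, 8, 9, 3]
j=3: L[3] = (1+4)%5 = 0 → [2, 0, 4, 0, 3, 8, 9, 3]
j=4: L[4] = (3+0)%5 = 3 → [2, 0, 4, 0, 3, 8, 9, 3]
j=5: L[5] = (8+3)%5 = 1 → [2, 0, 4, 0, 3, 1, 9, 3]
j=6: L[6] = (9+1)%5 = 0 → [2, 0, 4, 0, 3, 1, 0, 3]
j=7: L[7] = (3+0)%5 = 3 → [2, 0, 4, 0, 3, 1, 0, 3]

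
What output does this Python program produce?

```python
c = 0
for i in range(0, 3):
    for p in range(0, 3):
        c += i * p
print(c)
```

9

i=0,p=0: c = 0+0 = 0
i=0,p=1: c = 0+0 = 0
i=0,p=2: c = 0+0 = 0
i=1,p=0: c = 0+0 = 0
i=1,p=1: c = 0+1 = 1
i=1,p=2: c = 1+2 = 3
i=2,p=0: c = 3+0 = 3
i=2,p=1: c = 3+2 = 5
i=2,p=2: c = 5+4 = 9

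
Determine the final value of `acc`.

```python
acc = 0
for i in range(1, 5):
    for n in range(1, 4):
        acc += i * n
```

60

i=1,n=1: acc = 0+1 = 1
i=1,n=2: acc = 1+2 = 3
i=1,n=3: acc = 3+3 = 6
i=2,n=1: acc = 6+2 = 8
i=2,n=2: acc = 8+4 = 12
i=2,n=3: acc = 12+6 = 18
i=3,n=1: acc = 18+3 = 21
i=3,n=2: acc = 21+6 = 27
i=3,n=3: acc = 27+9 = 36
i=4,n=1: acc = 36+4 = 40
i=4,n=2: acc = 40+8 = 48
i=4,n=3: acc = 48+12 = 60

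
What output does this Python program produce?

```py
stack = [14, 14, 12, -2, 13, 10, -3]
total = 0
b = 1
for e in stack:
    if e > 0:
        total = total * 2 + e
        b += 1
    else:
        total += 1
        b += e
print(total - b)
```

424

e=14: >0, total = 0*2+14 = 14; b=2
e=14: >0, total = 14*2+14 = 42; b=3
e=12: >0, total = 42*2+12 = 96; b=4
e=-2: not >0, total = 96+1 = 97; b=2
e=13: >0, total = 97*2+13 = 207; b=3
e=10: >0, total = 207*2+10 = 424; b=4
e=-3: not >0, total = 424+1 = 425; b=1
total-b = 425-1 = 424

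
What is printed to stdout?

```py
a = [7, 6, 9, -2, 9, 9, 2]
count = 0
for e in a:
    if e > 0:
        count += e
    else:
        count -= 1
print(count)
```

e=7: >0, count = 0+7 = 7
e=6: >0, count = 7+6 = 13
e=9: >0, count = 13+9 = 22
e=-2: not >0, count = 22-1 = 21
e=9: >0, count = 21+9 = 30
e=9: >0, count = 30+9 = 39
e=2: >0, count = 39+2 = 41

41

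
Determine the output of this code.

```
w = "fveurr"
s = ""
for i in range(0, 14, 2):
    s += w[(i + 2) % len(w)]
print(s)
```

erferfe

i=0: add w[2]='e' → 'e'
i=2: add w[4]='r' → 'er'
i=4: add w[0]='f' → 'erf'
i=6: add w[2]='e' → 'erfe'
i=8: add w[4]='r' → 'erfer'
i=10: add w[0]='f' → 'erferf'
i=12: add w[2]='e' → 'erferfe'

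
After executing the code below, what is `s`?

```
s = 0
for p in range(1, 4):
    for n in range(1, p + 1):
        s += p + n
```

24

p=1,n=1: s = 0+2 = 2
p=2,n=1: s = 2+3 = 5
p=2,n=2: s = 5+4 = 9
p=3,n=1: s = 9+4 = 13
p=3,n=2: s = 13+5 = 18
p=3,n=3: s = 18+6 = 24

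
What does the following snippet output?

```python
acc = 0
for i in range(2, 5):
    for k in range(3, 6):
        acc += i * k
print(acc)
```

i=2,k=3: acc = 0+6 = 6
i=2,k=4: acc = 6+8 = 14
i=2,k=5: acc = 14+10 = 24
i=3,k=3: acc = 24+9 = 33
i=3,k=4: acc = 33+12 = 45
i=3,k=5: acc = 45+15 = 60
i=4,k=3: acc = 60+12 = 72
i=4,k=4: acc = 72+16 = 88
i=4,k=5: acc = 88+20 = 108

108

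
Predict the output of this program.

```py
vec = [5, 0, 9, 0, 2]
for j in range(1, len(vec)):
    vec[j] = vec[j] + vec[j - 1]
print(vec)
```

j=1: vec[1] = 0+5 = 5 → [5, 5, 9, 0, 2]
j=2: vec[2] = 9+5 = 14 → [5, 5, 14, 0, 2]
j=3: vec[3] = 0+14 = 14 → [5, 5, 14, 14, 2]
j=4: vec[4] = 2+14 = 16 → [5, 5, 14, 14, 16]

[5, 5, 14, 14, 16]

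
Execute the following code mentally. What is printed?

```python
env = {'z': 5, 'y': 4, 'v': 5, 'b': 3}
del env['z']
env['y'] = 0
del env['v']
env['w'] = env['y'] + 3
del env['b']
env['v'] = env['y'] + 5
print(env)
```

del 'z' → {'y': 4, 'v': 5, 'b': 3}
env['y'] = 0 → {'y': 0, 'v': 5, 'b': 3}
del 'v' → {'y': 0, 'b': 3}
env['w'] = env['y']+3 = 3 → {'y': 0, 'b': 3, 'w': 3}
del 'b' → {'y': 0, 'w': 3}
env['v'] = env['y']+5 = 5 → {'y': 0, 'w': 3, 'v': 5}

{'y': 0, 'w': 3, 'v': 5}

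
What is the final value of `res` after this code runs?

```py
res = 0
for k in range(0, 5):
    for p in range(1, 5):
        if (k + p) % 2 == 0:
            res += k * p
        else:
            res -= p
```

k=0,p=1: odd sum, res = 0-1 = -1
k=0,p=2: even sum, res = (-1)+0 = -1
k=0,p=3: odd sum, res = (-1)-3 = -4
k=0,p=4: even sum, res = (-4)+0 = -4
k=1,p=1: even sum, res = (-4)+1 = -3
k=1,p=2: odd sum, res = (-3)-2 = -5
k=1,p=3: even sum, res = (-5)+3 = -2
k=1,p=4: odd sum, res = (-2)-4 = -6
k=2,p=1: odd sum, res = (-6)-1 = -7
k=2,p=2: even sum, res = (-7)+4 = -3
k=2,p=3: odd sum, res = (-3)-3 = -6
k=2,p=4: even sum, res = (-6)+8 = 2
k=3,p=1: even sum, res = 2+3 = 5
k=3,p=2: odd sum, res = 5-2 = 3
k=3,p=3: even sum, res = 3+9 = 12
k=3,p=4: odd sum, res = 12-4 = 8
k=4,p=1: odd sum, res = 8-1 = 7
k=4,p=2: even sum, res = 7+8 = 15
k=4,p=3: odd sum, res = 15-3 = 12
k=4,p=4: even sum, res = 12+16 = 28

28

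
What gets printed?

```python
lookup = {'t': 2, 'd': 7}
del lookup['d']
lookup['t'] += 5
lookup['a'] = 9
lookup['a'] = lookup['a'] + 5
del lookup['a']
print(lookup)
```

del 'd' → {'t': 2}
lookup['t'] = 2+5 = 7 → {'t': 7}
lookup['a'] = 9 → {'t': 7, 'a': 9}
lookup['a'] = lookup['a']+5 = 14 → {'t': 7, 'a': 14}
del 'a' → {'t': 7}

{'t': 7}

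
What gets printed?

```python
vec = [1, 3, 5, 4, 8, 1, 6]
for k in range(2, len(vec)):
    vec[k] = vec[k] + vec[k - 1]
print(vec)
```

k=2: vec[2] = 5+3 = 8 → [1, 3, 8, 4, 8, 1, 6]
k=3: vec[3] = 4+8 = 12 → [1, 3, 8, 12, 8, 1, 6]
k=4: vec[4] = 8+12 = 20 → [1, 3, 8, 12, 20, 1, 6]
k=5: vec[5] = 1+20 = 21 → [1, 3, 8, 12, 20, 21, 6]
k=6: vec[6] = 6+21 = 27 → [1, 3, 8, 12, 20, 21, 27]

[1, 3, 8, 12, 20, 21, 27]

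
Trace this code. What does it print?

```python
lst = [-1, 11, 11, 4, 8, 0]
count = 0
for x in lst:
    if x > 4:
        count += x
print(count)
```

x=-1: not >4
x=11: >4, count = 0+11 = 11
x=11: >4, count = 11+11 = 22
x=4: not >4
x=8: >4, count = 22+8 = 30
x=0: not >4

30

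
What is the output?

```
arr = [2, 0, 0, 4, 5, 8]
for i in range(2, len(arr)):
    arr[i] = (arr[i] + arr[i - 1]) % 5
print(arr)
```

[2, 0, 0, 4, 4, 2]

i=2: arr[2] = (0+0)%5 = 0 → [2, 0, 0, 4, 5, 8]
i=3: arr[3] = (4+0)%5 = 4 → [2, 0, 0, 4, 5, 8]
i=4: arr[4] = (5+4)%5 = 4 → [2, 0, 0, 4, 4, 8]
i=5: arr[5] = (8+4)%5 = 2 → [2, 0, 0, 4, 4, 2]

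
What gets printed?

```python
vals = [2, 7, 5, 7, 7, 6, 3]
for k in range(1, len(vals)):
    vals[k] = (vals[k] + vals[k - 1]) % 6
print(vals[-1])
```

1

k=1: vals[1] = (7+2)%6 = 3 → [2, 3, 5, 7, 7, 6, 3]
k=2: vals[2] = (5+3)%6 = 2 → [2, 3, 2, 7, 7, 6, 3]
k=3: vals[3] = (7+2)%6 = 3 → [2, 3, 2, 3, 7, 6, 3]
k=4: vals[4] = (7+3)%6 = 4 → [2, 3, 2, 3, 4, 6, 3]
k=5: vals[5] = (6+4)%6 = 4 → [2, 3, 2, 3, 4, 4, 3]
k=6: vals[6] = (3+4)%6 = 1 → [2, 3, 2, 3, 4, 4, 1]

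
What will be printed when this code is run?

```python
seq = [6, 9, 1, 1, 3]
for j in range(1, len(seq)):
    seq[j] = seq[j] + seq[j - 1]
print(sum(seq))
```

74

j=1: seq[1] = 9+6 = 15 → [6, 15, 1, 1, 3]
j=2: seq[2] = 1+15 = 16 → [6, 15, 16, 1, 3]
j=3: seq[3] = 1+16 = 17 → [6, 15, 16, 17, 3]
j=4: seq[4] = 3+17 = 20 → [6, 15, 16, 17, 20]
sum = 74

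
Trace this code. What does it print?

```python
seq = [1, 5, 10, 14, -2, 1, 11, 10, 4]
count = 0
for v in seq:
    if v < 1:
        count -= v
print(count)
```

v=1: not <1
v=5: not <1
v=10: not <1
v=14: not <1
v=-2: <1, count = 0-(-2) = 2
v=1: not <1
v=11: not <1
v=10: not <1
v=4: not <1

2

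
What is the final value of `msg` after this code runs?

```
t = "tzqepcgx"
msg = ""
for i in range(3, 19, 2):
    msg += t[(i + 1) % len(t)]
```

'pgtqpgtq'

i=3: add t[4]='p' → 'p'
i=5: add t[6]='g' → 'pg'
i=7: add t[0]='t' → 'pgt'
i=9: add t[2]='q' → 'pgtq'
i=11: add t[4]='p' → 'pgtqp'
i=13: add t[6]='g' → 'pgtqpg'
i=15: add t[0]='t' → 'pgtqpgt'
i=17: add t[2]='q' → 'pgtqpgtq'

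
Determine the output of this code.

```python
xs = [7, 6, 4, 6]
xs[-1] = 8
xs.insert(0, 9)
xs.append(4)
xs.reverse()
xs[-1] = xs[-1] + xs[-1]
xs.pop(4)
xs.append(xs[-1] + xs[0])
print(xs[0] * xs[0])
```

16

xs[-1] = 8 → [7, 6, 4, 8]
insert 9 at 0 → [9, 7, 6, 4, 8]
append 4 → [9, 7, 6, 4, 8, 4]
reverse → [4, 8, 4, 6, 7, 9]
xs[-1] = xs[-1]+xs[-1] = 9+9 = 18 → [4, 8, 4, 6, 7, 18]
pop(4) removes 7 → [4, 8, 4, 6, 18]
append xs[-1]+xs[0] = 18+4 = 22 → [4, 8, 4, 6, 18, 22]
xs[0]*xs[0] = 4*4 = 16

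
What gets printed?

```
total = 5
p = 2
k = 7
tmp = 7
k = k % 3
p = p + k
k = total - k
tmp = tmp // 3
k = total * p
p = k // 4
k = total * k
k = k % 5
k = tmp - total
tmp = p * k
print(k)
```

-3

k = 7%3 = 1
p = 2+1 = 3
k = 5-1 = 4
tmp = 7//3 = 2
k = 5*3 = 15
p = 15//4 = 3
k = 5*15 = 75
k = 75%5 = 0
k = 2-5 = -3
tmp = 3*(-3) = -9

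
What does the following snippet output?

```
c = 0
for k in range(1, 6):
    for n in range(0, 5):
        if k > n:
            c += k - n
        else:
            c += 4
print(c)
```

75

k=1,n=0: 1>0, c = 0+1 = 1
k=1,n=1: not 1>1, c = 1+4 = 5
k=1,n=2: not 1>2, c = 5+4 = 9
k=1,n=3: not 1>3, c = 9+4 = 13
k=1,n=4: not 1>4, c = 13+4 = 17
k=2,n=0: 2>0, c = 17+2 = 19
k=2,n=1: 2>1, c = 19+1 = 20
k=2,n=2: not 2>2, c = 20+4 = 24
k=2,n=3: not 2>3, c = 24+4 = 28
k=2,n=4: not 2>4, c = 28+4 = 32
k=3,n=0: 3>0, c = 32+3 = 35
k=3,n=1: 3>1, c = 35+2 = 37
k=3,n=2: 3>2, c = 37+1 = 38
k=3,n=3: not 3>3, c = 38+4 = 42
k=3,n=4: not 3>4, c = 42+4 = 46
k=4,n=0: 4>0, c = 46+4 = 50
k=4,n=1: 4>1, c = 50+3 = 53
k=4,n=2: 4>2, c = 53+2 = 55
k=4,n=3: 4>3, c = 55+1 = 56
k=4,n=4: not 4>4, c = 56+4 = 60
k=5,n=0: 5>0, c = 60+5 = 65
k=5,n=1: 5>1, c = 65+4 = 69
k=5,n=2: 5>2, c = 69+3 = 72
k=5,n=3: 5>3, c = 72+2 = 74
k=5,n=4: 5>4, c = 74+1 = 75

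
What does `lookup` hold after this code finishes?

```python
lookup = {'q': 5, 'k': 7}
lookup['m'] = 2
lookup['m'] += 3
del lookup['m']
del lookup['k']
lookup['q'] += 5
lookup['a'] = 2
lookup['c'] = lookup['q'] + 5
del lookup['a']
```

{'q': 10, 'c': 15}

lookup['m'] = 2 → {'q': 5, 'k': 7, 'm': 2}
lookup['m'] = 2+3 = 5 → {'q': 5, 'k': 7, 'm': 5}
del 'm' → {'q': 5, 'k': 7}
del 'k' → {'q': 5}
lookup['q'] = 5+5 = 10 → {'q': 10}
lookup['a'] = 2 → {'q': 10, 'a': 2}
lookup['c'] = lookup['q']+5 = 15 → {'q': 10, 'a': 2, 'c': 15}
del 'a' → {'q': 10, 'c': 15}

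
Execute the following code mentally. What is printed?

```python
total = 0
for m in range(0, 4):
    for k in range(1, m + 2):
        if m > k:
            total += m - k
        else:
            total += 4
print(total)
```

32

m=0,k=1: not 0>1, total = 0+4 = 4
m=1,k=1: not 1>1, total = 4+4 = 8
m=1,k=2: not 1>2, total = 8+4 = 12
m=2,k=1: 2>1, total = 12+1 = 13
m=2,k=2: not 2>2, total = 13+4 = 17
m=2,k=3: not 2>3, total = 17+4 = 21
m=3,k=1: 3>1, total = 21+2 = 23
m=3,k=2: 3>2, total = 23+1 = 24
m=3,k=3: not 3>3, total = 24+4 = 28
m=3,k=4: not 3>4, total = 28+4 = 32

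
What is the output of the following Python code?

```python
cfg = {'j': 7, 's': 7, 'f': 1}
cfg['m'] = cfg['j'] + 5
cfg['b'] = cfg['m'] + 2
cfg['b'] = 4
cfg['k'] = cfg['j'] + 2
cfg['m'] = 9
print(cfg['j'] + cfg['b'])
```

11

cfg['m'] = cfg['j']+5 = 12 → {'j': 7, 's': 7, 'f': 1, 'm': 12}
cfg['b'] = cfg['m']+2 = 14 → {'j': 7, 's': 7, 'f': 1, 'm': 12, 'b': 14}
cfg['b'] = 4 → {'j': 7, 's': 7, 'f': 1, 'm': 12, 'b': 4}
cfg['k'] = cfg['j']+2 = 9 → {'j': 7, 's': 7, 'f': 1, 'm': 12, 'b': 4, 'k': 9}
cfg['m'] = 9 → {'j': 7, 's': 7, 'f': 1, 'm': 9, 'b': 4, 'k': 9}
cfg['j']+cfg['b'] = 7+4 = 11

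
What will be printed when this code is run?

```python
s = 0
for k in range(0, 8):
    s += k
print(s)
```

28

k=0: s = 0+0 = 0
k=1: s = 0+1 = 1
k=2: s = 1+2 = 3
k=3: s = 3+3 = 6
k=4: s = 6+4 = 10
k=5: s = 10+5 = 15
k=6: s = 15+6 = 21
k=7: s = 21+7 = 28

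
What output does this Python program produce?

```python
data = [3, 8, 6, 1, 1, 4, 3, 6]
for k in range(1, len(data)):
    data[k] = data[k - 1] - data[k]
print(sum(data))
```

-101

k=1: data[1] = 3-8 = -5 → [3, -5, 6, 1, 1, 4, 3, 6]
k=2: data[2] = (-5)-6 = -11 → [3, -5, -11, 1, 1, 4, 3, 6]
k=3: data[3] = (-11)-1 = -12 → [3, -5, -11, -12, 1, 4, 3, 6]
k=4: data[4] = (-12)-1 = -13 → [3, -5, -11, -12, -13, 4, 3, 6]
k=5: data[5] = (-13)-4 = -17 → [3, -5, -11, -12, -13, -17, 3, 6]
k=6: data[6] = (-17)-3 = -20 → [3, -5, -11, -12, -13, -17, -20, 6]
k=7: data[7] = (-20)-6 = -26 → [3, -5, -11, -12, -13, -17, -20, -26]
sum = -101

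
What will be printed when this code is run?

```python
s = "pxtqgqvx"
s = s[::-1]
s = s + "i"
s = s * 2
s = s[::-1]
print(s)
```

ipxtqgqvxipxtqgqvx

reverse → 'xvqgqtxp'
+ 'i' → 'xvqgqtxpi'
repeat ×2 → 'xvqgqtxpixvqgqtxpi'
reverse → 'ipxtqgqvxipxtqgqvx'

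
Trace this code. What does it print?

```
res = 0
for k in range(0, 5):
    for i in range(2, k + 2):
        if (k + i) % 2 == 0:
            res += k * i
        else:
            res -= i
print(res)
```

18

k=1,i=2: odd sum, res = 0-2 = -2
k=2,i=2: even sum, res = (-2)+4 = 2
k=2,i=3: odd sum, res = 2-3 = -1
k=3,i=2: odd sum, res = (-1)-2 = -3
k=3,i=3: even sum, res = (-3)+9 = 6
k=3,i=4: odd sum, res = 6-4 = 2
k=4,i=2: even sum, res = 2+8 = 10
k=4,i=3: odd sum, res = 10-3 = 7
k=4,i=4: even sum, res = 7+16 = 23
k=4,i=5: odd sum, res = 23-5 = 18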